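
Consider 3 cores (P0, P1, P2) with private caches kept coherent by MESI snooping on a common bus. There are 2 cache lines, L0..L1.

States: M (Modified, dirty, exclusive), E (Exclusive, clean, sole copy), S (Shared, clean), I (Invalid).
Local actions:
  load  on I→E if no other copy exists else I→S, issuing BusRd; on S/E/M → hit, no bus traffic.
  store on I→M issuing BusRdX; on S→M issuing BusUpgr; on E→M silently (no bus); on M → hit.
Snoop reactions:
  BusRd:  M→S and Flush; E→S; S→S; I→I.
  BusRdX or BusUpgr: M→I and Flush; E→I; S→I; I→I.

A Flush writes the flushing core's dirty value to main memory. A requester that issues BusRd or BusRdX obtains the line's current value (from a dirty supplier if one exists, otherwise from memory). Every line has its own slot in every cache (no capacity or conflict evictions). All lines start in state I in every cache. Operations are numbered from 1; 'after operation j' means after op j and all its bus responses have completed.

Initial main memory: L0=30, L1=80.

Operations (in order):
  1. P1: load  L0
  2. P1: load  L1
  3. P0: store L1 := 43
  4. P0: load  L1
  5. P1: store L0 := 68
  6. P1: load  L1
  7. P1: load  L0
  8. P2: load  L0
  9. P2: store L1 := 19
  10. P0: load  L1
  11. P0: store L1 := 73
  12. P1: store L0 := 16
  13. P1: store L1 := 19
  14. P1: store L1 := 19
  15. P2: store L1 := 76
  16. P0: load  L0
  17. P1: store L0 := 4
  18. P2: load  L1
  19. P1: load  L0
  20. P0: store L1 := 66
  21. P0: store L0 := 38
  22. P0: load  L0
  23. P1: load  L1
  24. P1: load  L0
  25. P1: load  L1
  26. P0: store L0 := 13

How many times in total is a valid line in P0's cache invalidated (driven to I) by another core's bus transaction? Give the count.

invalidations = 3

1. P1: load  L0  bus=[BusRd]  L0: P0=I P1=E P2=I  mem[L0]=30
2. P1: load  L1  bus=[BusRd]  L1: P0=I P1=E P2=I  mem[L1]=80
3. P0: store L1 := 43  bus=[BusRdX]  L1: P0=M P1=I P2=I  mem[L1]=80
4. P0: load  L1  bus=[-]  L1: P0=M P1=I P2=I  mem[L1]=80
5. P1: store L0 := 68  bus=[-]  L0: P0=I P1=M P2=I  mem[L0]=30
6. P1: load  L1  bus=[BusRd,Flush]  L1: P0=S P1=S P2=I  mem[L1]=43
7. P1: load  L0  bus=[-]  L0: P0=I P1=M P2=I  mem[L0]=30
8. P2: load  L0  bus=[BusRd,Flush]  L0: P0=I P1=S P2=S  mem[L0]=68
9. P2: store L1 := 19  bus=[BusRdX]  L1: P0=I P1=I P2=M  mem[L1]=43
10. P0: load  L1  bus=[BusRd,Flush]  L1: P0=S P1=I P2=S  mem[L1]=19
11. P0: store L1 := 73  bus=[BusUpgr]  L1: P0=M P1=I P2=I  mem[L1]=19
12. P1: store L0 := 16  bus=[BusUpgr]  L0: P0=I P1=M P2=I  mem[L0]=68
13. P1: store L1 := 19  bus=[BusRdX,Flush]  L1: P0=I P1=M P2=I  mem[L1]=73
14. P1: store L1 := 19  bus=[-]  L1: P0=I P1=M P2=I  mem[L1]=73
15. P2: store L1 := 76  bus=[BusRdX,Flush]  L1: P0=I P1=I P2=M  mem[L1]=19
16. P0: load  L0  bus=[BusRd,Flush]  L0: P0=S P1=S P2=I  mem[L0]=16
17. P1: store L0 := 4  bus=[BusUpgr]  L0: P0=I P1=M P2=I  mem[L0]=16
18. P2: load  L1  bus=[-]  L1: P0=I P1=I P2=M  mem[L1]=19
19. P1: load  L0  bus=[-]  L0: P0=I P1=M P2=I  mem[L0]=16
20. P0: store L1 := 66  bus=[BusRdX,Flush]  L1: P0=M P1=I P2=I  mem[L1]=76
21. P0: store L0 := 38  bus=[BusRdX,Flush]  L0: P0=M P1=I P2=I  mem[L0]=4
22. P0: load  L0  bus=[-]  L0: P0=M P1=I P2=I  mem[L0]=4
23. P1: load  L1  bus=[BusRd,Flush]  L1: P0=S P1=S P2=I  mem[L1]=66
24. P1: load  L0  bus=[BusRd,Flush]  L0: P0=S P1=S P2=I  mem[L0]=38
25. P1: load  L1  bus=[-]  L1: P0=S P1=S P2=I  mem[L1]=66
26. P0: store L0 := 13  bus=[BusUpgr]  L0: P0=M P1=I P2=I  mem[L0]=38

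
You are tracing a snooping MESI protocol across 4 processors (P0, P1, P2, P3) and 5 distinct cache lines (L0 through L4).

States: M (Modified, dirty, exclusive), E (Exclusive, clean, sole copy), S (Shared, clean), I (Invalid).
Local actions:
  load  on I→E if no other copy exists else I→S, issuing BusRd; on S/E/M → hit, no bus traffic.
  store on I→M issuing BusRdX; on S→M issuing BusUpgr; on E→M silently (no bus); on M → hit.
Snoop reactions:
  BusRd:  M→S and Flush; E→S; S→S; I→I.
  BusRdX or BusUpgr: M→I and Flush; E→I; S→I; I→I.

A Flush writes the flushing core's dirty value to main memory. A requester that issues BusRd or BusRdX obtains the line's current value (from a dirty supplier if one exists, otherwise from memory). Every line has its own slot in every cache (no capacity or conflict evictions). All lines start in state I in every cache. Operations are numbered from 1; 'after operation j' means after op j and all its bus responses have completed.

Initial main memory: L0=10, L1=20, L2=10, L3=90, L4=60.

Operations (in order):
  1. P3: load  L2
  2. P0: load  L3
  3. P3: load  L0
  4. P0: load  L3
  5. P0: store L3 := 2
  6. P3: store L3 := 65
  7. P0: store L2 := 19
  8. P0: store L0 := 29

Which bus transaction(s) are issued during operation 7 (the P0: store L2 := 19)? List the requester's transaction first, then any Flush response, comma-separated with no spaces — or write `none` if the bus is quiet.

bus = BusRdX

[1] P3: load  L2 | P0:I, P1:I, P2:I, P3:E(10) | bus: BusRd
[2] P0: load  L3 | P0:E(90), P1:I, P2:I, P3:I | bus: BusRd
[3] P3: load  L0 | P0:I, P1:I, P2:I, P3:E(10) | bus: BusRd
[4] P0: load  L3 | P0:E(90), P1:I, P2:I, P3:I | bus: none
[5] P0: store L3 := 2 | P0:M(2), P1:I, P2:I, P3:I | bus: none
[6] P3: store L3 := 65 | P0:I, P1:I, P2:I, P3:M(65) | bus: BusRdX,Flush
[7] P0: store L2 := 19 | P0:M(19), P1:I, P2:I, P3:I | bus: BusRdX
[8] P0: store L0 := 29 | P0:M(29), P1:I, P2:I, P3:I | bus: BusRdX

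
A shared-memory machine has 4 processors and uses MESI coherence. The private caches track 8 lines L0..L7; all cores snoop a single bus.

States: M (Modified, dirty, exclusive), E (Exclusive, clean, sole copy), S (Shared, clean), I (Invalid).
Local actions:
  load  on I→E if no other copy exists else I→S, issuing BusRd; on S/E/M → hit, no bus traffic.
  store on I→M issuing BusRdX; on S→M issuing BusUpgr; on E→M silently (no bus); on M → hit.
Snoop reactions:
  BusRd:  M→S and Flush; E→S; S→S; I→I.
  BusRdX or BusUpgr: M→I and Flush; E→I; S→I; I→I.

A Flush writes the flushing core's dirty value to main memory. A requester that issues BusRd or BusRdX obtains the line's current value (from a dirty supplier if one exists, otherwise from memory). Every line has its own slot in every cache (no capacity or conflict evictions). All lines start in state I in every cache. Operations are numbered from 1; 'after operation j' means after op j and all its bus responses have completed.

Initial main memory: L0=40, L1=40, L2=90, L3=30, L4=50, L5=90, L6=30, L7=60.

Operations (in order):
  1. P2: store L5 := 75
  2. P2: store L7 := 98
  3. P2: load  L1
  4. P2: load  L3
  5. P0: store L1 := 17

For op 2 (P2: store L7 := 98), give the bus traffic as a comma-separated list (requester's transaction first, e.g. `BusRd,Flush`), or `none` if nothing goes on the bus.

[1] P2: store L5 := 75 | P0:I, P1:I, P2:M(75), P3:I | bus: BusRdX
[2] P2: store L7 := 98 | P0:I, P1:I, P2:M(98), P3:I | bus: BusRdX
[3] P2: load  L1 | P0:I, P1:I, P2:E(40), P3:I | bus: BusRd
[4] P2: load  L3 | P0:I, P1:I, P2:E(30), P3:I | bus: BusRd
[5] P0: store L1 := 17 | P0:M(17), P1:I, P2:I, P3:I | bus: BusRdX

bus = BusRdX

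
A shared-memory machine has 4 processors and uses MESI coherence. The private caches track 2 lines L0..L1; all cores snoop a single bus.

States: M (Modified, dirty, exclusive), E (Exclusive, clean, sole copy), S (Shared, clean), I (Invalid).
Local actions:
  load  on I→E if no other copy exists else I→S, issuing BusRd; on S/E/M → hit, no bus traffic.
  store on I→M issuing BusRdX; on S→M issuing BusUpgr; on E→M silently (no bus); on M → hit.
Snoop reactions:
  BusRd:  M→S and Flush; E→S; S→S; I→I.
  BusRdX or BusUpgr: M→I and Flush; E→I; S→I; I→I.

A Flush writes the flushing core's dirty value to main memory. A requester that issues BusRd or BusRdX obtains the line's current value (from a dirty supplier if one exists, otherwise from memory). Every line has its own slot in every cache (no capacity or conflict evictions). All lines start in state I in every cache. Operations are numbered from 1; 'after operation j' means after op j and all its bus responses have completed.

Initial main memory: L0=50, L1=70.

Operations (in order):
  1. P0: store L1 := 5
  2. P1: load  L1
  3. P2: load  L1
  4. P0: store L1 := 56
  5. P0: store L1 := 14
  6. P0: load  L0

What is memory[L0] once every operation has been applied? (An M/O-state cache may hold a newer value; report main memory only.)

step 1: P0: store L1 := 5  ⟶  MIII  (L1)  txn=BusRdX  M[L1]=70
step 2: P1: load  L1  ⟶  SSII  (L1)  txn=BusRd+Flush  M[L1]=5
step 3: P2: load  L1  ⟶  SSSI  (L1)  txn=BusRd  M[L1]=5
step 4: P0: store L1 := 56  ⟶  MIII  (L1)  txn=BusUpgr  M[L1]=5
step 5: P0: store L1 := 14  ⟶  MIII  (L1)  txn=∅  M[L1]=5
step 6: P0: load  L0  ⟶  EIII  (L0)  txn=BusRd  M[L0]=50

memory[L0] = 50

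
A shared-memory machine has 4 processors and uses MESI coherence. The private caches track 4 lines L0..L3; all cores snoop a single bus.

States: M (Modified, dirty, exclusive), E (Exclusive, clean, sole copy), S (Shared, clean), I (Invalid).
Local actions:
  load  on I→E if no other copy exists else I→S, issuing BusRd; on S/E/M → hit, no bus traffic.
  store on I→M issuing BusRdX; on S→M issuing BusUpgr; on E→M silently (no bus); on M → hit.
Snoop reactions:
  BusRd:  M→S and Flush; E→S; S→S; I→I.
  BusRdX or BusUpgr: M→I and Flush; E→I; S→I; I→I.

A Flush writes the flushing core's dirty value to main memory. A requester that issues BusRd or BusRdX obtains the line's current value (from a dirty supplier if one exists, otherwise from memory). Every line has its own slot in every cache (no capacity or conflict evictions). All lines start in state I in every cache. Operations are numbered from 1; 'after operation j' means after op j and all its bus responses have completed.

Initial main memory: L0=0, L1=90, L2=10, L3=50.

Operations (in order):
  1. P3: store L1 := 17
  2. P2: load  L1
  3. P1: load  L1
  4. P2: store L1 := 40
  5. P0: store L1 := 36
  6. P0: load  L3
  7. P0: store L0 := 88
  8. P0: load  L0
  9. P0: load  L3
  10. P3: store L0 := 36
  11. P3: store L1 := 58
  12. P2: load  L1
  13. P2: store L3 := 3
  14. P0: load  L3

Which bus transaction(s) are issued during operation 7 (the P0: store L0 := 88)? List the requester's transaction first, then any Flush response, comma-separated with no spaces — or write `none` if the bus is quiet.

[1] P3: store L1 := 17 | P0:I, P1:I, P2:I, P3:M(17) | bus: BusRdX
[2] P2: load  L1 | P0:I, P1:I, P2:S(17), P3:S(17) | bus: BusRd,Flush
[3] P1: load  L1 | P0:I, P1:S(17), P2:S(17), P3:S(17) | bus: BusRd
[4] P2: store L1 := 40 | P0:I, P1:I, P2:M(40), P3:I | bus: BusUpgr
[5] P0: store L1 := 36 | P0:M(36), P1:I, P2:I, P3:I | bus: BusRdX,Flush
[6] P0: load  L3 | P0:E(50), P1:I, P2:I, P3:I | bus: BusRd
[7] P0: store L0 := 88 | P0:M(88), P1:I, P2:I, P3:I | bus: BusRdX
[8] P0: load  L0 | P0:M(88), P1:I, P2:I, P3:I | bus: none
[9] P0: load  L3 | P0:E(50), P1:I, P2:I, P3:I | bus: none
[10] P3: store L0 := 36 | P0:I, P1:I, P2:I, P3:M(36) | bus: BusRdX,Flush
[11] P3: store L1 := 58 | P0:I, P1:I, P2:I, P3:M(58) | bus: BusRdX,Flush
[12] P2: load  L1 | P0:I, P1:I, P2:S(58), P3:S(58) | bus: BusRd,Flush
[13] P2: store L3 := 3 | P0:I, P1:I, P2:M(3), P3:I | bus: BusRdX
[14] P0: load  L3 | P0:S(3), P1:I, P2:S(3), P3:I | bus: BusRd,Flush

bus = BusRdX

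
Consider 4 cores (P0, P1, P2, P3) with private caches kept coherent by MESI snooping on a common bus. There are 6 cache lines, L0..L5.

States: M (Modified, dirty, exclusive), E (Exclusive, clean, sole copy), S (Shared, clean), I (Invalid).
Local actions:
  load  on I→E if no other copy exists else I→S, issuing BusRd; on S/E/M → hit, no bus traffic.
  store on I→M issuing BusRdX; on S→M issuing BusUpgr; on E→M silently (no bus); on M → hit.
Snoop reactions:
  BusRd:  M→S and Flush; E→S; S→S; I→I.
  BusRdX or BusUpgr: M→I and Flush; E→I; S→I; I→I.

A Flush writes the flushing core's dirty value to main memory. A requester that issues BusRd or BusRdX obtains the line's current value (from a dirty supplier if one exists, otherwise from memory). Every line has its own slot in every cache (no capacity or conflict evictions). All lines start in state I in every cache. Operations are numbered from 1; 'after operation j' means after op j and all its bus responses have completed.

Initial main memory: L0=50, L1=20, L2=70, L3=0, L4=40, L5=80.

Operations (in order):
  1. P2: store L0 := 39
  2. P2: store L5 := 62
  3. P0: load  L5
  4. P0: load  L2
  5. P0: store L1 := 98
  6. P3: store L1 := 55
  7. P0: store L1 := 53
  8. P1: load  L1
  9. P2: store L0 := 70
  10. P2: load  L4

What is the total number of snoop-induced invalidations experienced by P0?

  op1 P2: store L0 := 39 → I/I/M/I on L0; bus BusRdX; mem=50
  op2 P2: store L5 := 62 → I/I/M/I on L5; bus BusRdX; mem=80
  op3 P0: load  L5 → S/I/S/I on L5; bus BusRd Flush; mem=62
  op4 P0: load  L2 → E/I/I/I on L2; bus BusRd; mem=70
  op5 P0: store L1 := 98 → M/I/I/I on L1; bus BusRdX; mem=20
  op6 P3: store L1 := 55 → I/I/I/M on L1; bus BusRdX Flush; mem=98
  op7 P0: store L1 := 53 → M/I/I/I on L1; bus BusRdX Flush; mem=55
  op8 P1: load  L1 → S/S/I/I on L1; bus BusRd Flush; mem=53
  op9 P2: store L0 := 70 → I/I/M/I on L0; bus (none); mem=50
  op10 P2: load  L4 → I/I/E/I on L4; bus BusRd; mem=40

invalidations = 1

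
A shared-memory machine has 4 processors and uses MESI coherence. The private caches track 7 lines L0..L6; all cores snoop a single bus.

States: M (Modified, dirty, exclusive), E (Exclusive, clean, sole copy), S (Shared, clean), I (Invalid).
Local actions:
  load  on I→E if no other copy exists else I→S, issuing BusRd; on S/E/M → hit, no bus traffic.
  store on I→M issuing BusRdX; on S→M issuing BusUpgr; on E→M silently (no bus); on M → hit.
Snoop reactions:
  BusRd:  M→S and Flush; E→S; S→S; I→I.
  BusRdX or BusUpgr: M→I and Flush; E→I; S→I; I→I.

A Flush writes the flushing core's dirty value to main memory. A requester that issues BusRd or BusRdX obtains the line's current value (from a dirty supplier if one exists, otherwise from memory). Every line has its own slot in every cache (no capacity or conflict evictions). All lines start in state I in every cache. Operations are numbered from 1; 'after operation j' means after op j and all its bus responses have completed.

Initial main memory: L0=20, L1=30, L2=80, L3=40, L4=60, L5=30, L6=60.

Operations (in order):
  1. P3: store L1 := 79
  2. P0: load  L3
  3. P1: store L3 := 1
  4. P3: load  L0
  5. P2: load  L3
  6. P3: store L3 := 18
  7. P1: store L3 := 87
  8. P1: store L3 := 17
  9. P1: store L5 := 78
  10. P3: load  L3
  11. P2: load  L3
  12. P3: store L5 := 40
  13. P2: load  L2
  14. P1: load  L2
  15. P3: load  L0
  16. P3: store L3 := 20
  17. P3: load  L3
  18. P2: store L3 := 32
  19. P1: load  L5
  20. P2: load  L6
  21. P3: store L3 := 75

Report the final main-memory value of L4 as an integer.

  op1 P3: store L1 := 79 → I/I/I/M on L1; bus BusRdX; mem=30
  op2 P0: load  L3 → E/I/I/I on L3; bus BusRd; mem=40
  op3 P1: store L3 := 1 → I/M/I/I on L3; bus BusRdX; mem=40
  op4 P3: load  L0 → I/I/I/E on L0; bus BusRd; mem=20
  op5 P2: load  L3 → I/S/S/I on L3; bus BusRd Flush; mem=1
  op6 P3: store L3 := 18 → I/I/I/M on L3; bus BusRdX; mem=1
  op7 P1: store L3 := 87 → I/M/I/I on L3; bus BusRdX Flush; mem=18
  op8 P1: store L3 := 17 → I/M/I/I on L3; bus (none); mem=18
  op9 P1: store L5 := 78 → I/M/I/I on L5; bus BusRdX; mem=30
  op10 P3: load  L3 → I/S/I/S on L3; bus BusRd Flush; mem=17
  op11 P2: load  L3 → I/S/S/S on L3; bus BusRd; mem=17
  op12 P3: store L5 := 40 → I/I/I/M on L5; bus BusRdX Flush; mem=78
  op13 P2: load  L2 → I/I/E/I on L2; bus BusRd; mem=80
  op14 P1: load  L2 → I/S/S/I on L2; bus BusRd; mem=80
  op15 P3: load  L0 → I/I/I/E on L0; bus (none); mem=20
  op16 P3: store L3 := 20 → I/I/I/M on L3; bus BusUpgr; mem=17
  op17 P3: load  L3 → I/I/I/M on L3; bus (none); mem=17
  op18 P2: store L3 := 32 → I/I/M/I on L3; bus BusRdX Flush; mem=20
  op19 P1: load  L5 → I/S/I/S on L5; bus BusRd Flush; mem=40
  op20 P2: load  L6 → I/I/E/I on L6; bus BusRd; mem=60
  op21 P3: store L3 := 75 → I/I/I/M on L3; bus BusRdX Flush; mem=32

memory[L4] = 60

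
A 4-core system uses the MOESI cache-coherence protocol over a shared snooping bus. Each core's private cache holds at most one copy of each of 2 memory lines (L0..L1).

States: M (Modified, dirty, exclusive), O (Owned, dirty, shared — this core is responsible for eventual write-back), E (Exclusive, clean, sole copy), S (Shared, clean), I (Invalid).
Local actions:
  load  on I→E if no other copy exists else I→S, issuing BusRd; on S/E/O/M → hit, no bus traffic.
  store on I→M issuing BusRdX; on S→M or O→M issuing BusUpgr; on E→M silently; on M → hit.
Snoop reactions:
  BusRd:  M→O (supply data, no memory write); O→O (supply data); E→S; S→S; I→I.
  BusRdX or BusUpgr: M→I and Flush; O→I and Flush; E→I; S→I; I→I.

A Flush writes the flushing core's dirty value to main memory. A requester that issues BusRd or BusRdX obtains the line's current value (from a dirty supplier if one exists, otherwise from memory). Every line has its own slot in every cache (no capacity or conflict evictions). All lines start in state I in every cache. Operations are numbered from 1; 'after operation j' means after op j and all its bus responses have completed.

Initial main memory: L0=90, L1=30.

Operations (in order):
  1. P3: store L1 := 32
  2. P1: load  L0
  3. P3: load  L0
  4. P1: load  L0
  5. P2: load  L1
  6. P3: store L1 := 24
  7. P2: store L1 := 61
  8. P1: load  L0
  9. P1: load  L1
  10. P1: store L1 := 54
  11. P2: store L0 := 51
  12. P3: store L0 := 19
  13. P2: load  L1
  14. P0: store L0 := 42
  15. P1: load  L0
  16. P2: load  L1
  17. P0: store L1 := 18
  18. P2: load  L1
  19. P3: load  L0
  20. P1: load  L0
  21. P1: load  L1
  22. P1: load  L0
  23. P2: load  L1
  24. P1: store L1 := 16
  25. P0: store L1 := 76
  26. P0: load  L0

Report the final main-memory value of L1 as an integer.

[1] P3: store L1 := 32 | P0:I, P1:I, P2:I, P3:M(32) | bus: BusRdX
[2] P1: load  L0 | P0:I, P1:E(90), P2:I, P3:I | bus: BusRd
[3] P3: load  L0 | P0:I, P1:S(90), P2:I, P3:S(90) | bus: BusRd
[4] P1: load  L0 | P0:I, P1:S(90), P2:I, P3:S(90) | bus: none
[5] P2: load  L1 | P0:I, P1:I, P2:S(32), P3:O(32) | bus: BusRd
[6] P3: store L1 := 24 | P0:I, P1:I, P2:I, P3:M(24) | bus: BusUpgr
[7] P2: store L1 := 61 | P0:I, P1:I, P2:M(61), P3:I | bus: BusRdX,Flush
[8] P1: load  L0 | P0:I, P1:S(90), P2:I, P3:S(90) | bus: none
[9] P1: load  L1 | P0:I, P1:S(61), P2:O(61), P3:I | bus: BusRd
[10] P1: store L1 := 54 | P0:I, P1:M(54), P2:I, P3:I | bus: BusUpgr,Flush
[11] P2: store L0 := 51 | P0:I, P1:I, P2:M(51), P3:I | bus: BusRdX
[12] P3: store L0 := 19 | P0:I, P1:I, P2:I, P3:M(19) | bus: BusRdX,Flush
[13] P2: load  L1 | P0:I, P1:O(54), P2:S(54), P3:I | bus: BusRd
[14] P0: store L0 := 42 | P0:M(42), P1:I, P2:I, P3:I | bus: BusRdX,Flush
[15] P1: load  L0 | P0:O(42), P1:S(42), P2:I, P3:I | bus: BusRd
[16] P2: load  L1 | P0:I, P1:O(54), P2:S(54), P3:I | bus: none
[17] P0: store L1 := 18 | P0:M(18), P1:I, P2:I, P3:I | bus: BusRdX,Flush
[18] P2: load  L1 | P0:O(18), P1:I, P2:S(18), P3:I | bus: BusRd
[19] P3: load  L0 | P0:O(42), P1:S(42), P2:I, P3:S(42) | bus: BusRd
[20] P1: load  L0 | P0:O(42), P1:S(42), P2:I, P3:S(42) | bus: none
[21] P1: load  L1 | P0:O(18), P1:S(18), P2:S(18), P3:I | bus: BusRd
[22] P1: load  L0 | P0:O(42), P1:S(42), P2:I, P3:S(42) | bus: none
[23] P2: load  L1 | P0:O(18), P1:S(18), P2:S(18), P3:I | bus: none
[24] P1: store L1 := 16 | P0:I, P1:M(16), P2:I, P3:I | bus: BusUpgr,Flush
[25] P0: store L1 := 76 | P0:M(76), P1:I, P2:I, P3:I | bus: BusRdX,Flush
[26] P0: load  L0 | P0:O(42), P1:S(42), P2:I, P3:S(42) | bus: none

memory[L1] = 16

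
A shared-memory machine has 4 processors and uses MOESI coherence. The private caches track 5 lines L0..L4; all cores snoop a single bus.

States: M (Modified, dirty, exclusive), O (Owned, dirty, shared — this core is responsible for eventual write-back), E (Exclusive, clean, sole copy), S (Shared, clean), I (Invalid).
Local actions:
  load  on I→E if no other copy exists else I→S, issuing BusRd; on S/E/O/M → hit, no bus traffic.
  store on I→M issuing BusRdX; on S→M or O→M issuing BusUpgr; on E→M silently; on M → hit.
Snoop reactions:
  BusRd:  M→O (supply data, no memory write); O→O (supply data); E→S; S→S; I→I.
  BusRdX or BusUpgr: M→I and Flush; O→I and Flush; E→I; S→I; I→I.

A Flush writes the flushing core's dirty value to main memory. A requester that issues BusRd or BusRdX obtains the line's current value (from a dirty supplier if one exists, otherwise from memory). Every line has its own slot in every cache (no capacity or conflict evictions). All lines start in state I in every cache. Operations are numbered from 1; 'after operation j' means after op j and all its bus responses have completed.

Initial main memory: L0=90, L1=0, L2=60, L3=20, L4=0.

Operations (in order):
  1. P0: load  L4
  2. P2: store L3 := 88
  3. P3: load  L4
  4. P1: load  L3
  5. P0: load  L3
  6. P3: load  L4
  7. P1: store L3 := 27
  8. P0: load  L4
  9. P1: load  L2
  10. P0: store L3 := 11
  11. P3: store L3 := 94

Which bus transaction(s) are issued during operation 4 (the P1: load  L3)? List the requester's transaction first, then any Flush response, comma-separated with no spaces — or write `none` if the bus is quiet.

  op1 P0: load  L4 → E/I/I/I on L4; bus BusRd; mem=0
  op2 P2: store L3 := 88 → I/I/M/I on L3; bus BusRdX; mem=20
  op3 P3: load  L4 → S/I/I/S on L4; bus BusRd; mem=0
  op4 P1: load  L3 → I/S/O/I on L3; bus BusRd; mem=20
  op5 P0: load  L3 → S/S/O/I on L3; bus BusRd; mem=20
  op6 P3: load  L4 → S/I/I/S on L4; bus (none); mem=0
  op7 P1: store L3 := 27 → I/M/I/I on L3; bus BusUpgr Flush; mem=88
  op8 P0: load  L4 → S/I/I/S on L4; bus (none); mem=0
  op9 P1: load  L2 → I/E/I/I on L2; bus BusRd; mem=60
  op10 P0: store L3 := 11 → M/I/I/I on L3; bus BusRdX Flush; mem=27
  op11 P3: store L3 := 94 → I/I/I/M on L3; bus BusRdX Flush; mem=11

bus = BusRd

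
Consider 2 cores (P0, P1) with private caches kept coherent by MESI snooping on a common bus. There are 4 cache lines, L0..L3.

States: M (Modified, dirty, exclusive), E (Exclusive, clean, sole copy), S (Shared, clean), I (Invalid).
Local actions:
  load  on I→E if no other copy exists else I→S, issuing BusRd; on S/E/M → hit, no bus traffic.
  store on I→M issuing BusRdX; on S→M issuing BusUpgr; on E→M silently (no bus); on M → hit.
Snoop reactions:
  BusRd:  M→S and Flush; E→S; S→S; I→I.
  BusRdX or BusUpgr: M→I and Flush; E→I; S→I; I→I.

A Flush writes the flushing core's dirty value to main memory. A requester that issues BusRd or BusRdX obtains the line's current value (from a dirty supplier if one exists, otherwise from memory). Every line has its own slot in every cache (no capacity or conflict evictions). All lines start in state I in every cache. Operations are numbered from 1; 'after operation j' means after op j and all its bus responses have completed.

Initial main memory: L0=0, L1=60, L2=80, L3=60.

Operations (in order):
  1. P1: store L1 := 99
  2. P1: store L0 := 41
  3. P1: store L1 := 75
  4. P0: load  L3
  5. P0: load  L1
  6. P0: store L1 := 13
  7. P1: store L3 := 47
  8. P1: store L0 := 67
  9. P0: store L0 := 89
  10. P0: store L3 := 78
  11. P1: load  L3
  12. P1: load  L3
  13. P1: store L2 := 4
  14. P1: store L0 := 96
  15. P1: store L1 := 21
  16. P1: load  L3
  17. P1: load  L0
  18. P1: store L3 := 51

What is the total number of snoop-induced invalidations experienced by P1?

invalidations = 3

[1] P1: store L1 := 99 | P0:I, P1:M(99) | bus: BusRdX
[2] P1: store L0 := 41 | P0:I, P1:M(41) | bus: BusRdX
[3] P1: store L1 := 75 | P0:I, P1:M(75) | bus: none
[4] P0: load  L3 | P0:E(60), P1:I | bus: BusRd
[5] P0: load  L1 | P0:S(75), P1:S(75) | bus: BusRd,Flush
[6] P0: store L1 := 13 | P0:M(13), P1:I | bus: BusUpgr
[7] P1: store L3 := 47 | P0:I, P1:M(47) | bus: BusRdX
[8] P1: store L0 := 67 | P0:I, P1:M(67) | bus: none
[9] P0: store L0 := 89 | P0:M(89), P1:I | bus: BusRdX,Flush
[10] P0: store L3 := 78 | P0:M(78), P1:I | bus: BusRdX,Flush
[11] P1: load  L3 | P0:S(78), P1:S(78) | bus: BusRd,Flush
[12] P1: load  L3 | P0:S(78), P1:S(78) | bus: none
[13] P1: store L2 := 4 | P0:I, P1:M(4) | bus: BusRdX
[14] P1: store L0 := 96 | P0:I, P1:M(96) | bus: BusRdX,Flush
[15] P1: store L1 := 21 | P0:I, P1:M(21) | bus: BusRdX,Flush
[16] P1: load  L3 | P0:S(78), P1:S(78) | bus: none
[17] P1: load  L0 | P0:I, P1:M(96) | bus: none
[18] P1: store L3 := 51 | P0:I, P1:M(51) | bus: BusUpgr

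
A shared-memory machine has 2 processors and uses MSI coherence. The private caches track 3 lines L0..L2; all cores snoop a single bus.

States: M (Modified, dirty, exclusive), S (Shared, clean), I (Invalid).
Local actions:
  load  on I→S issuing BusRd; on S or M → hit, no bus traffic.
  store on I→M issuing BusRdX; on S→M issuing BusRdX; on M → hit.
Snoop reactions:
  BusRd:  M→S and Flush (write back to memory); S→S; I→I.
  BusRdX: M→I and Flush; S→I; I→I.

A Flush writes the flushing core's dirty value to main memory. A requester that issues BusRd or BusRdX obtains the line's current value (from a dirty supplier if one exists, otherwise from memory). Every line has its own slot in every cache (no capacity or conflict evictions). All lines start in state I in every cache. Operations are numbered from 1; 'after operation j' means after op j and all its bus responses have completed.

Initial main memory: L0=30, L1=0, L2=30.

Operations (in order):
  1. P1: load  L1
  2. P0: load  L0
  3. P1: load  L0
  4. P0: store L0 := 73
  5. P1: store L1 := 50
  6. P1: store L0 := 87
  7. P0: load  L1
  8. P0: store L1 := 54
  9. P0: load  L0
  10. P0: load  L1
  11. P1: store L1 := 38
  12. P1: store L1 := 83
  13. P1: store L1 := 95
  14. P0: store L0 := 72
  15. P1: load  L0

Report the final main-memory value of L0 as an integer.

memory[L0] = 72

1. P1: load  L1  bus=[BusRd]  L1: P0=I P1=S  mem[L1]=0
2. P0: load  L0  bus=[BusRd]  L0: P0=S P1=I  mem[L0]=30
3. P1: load  L0  bus=[BusRd]  L0: P0=S P1=S  mem[L0]=30
4. P0: store L0 := 73  bus=[BusRdX]  L0: P0=M P1=I  mem[L0]=30
5. P1: store L1 := 50  bus=[BusRdX]  L1: P0=I P1=M  mem[L1]=0
6. P1: store L0 := 87  bus=[BusRdX,Flush]  L0: P0=I P1=M  mem[L0]=73
7. P0: load  L1  bus=[BusRd,Flush]  L1: P0=S P1=S  mem[L1]=50
8. P0: store L1 := 54  bus=[BusRdX]  L1: P0=M P1=I  mem[L1]=50
9. P0: load  L0  bus=[BusRd,Flush]  L0: P0=S P1=S  mem[L0]=87
10. P0: load  L1  bus=[-]  L1: P0=M P1=I  mem[L1]=50
11. P1: store L1 := 38  bus=[BusRdX,Flush]  L1: P0=I P1=M  mem[L1]=54
12. P1: store L1 := 83  bus=[-]  L1: P0=I P1=M  mem[L1]=54
13. P1: store L1 := 95  bus=[-]  L1: P0=I P1=M  mem[L1]=54
14. P0: store L0 := 72  bus=[BusRdX]  L0: P0=M P1=I  mem[L0]=87
15. P1: load  L0  bus=[BusRd,Flush]  L0: P0=S P1=S  mem[L0]=72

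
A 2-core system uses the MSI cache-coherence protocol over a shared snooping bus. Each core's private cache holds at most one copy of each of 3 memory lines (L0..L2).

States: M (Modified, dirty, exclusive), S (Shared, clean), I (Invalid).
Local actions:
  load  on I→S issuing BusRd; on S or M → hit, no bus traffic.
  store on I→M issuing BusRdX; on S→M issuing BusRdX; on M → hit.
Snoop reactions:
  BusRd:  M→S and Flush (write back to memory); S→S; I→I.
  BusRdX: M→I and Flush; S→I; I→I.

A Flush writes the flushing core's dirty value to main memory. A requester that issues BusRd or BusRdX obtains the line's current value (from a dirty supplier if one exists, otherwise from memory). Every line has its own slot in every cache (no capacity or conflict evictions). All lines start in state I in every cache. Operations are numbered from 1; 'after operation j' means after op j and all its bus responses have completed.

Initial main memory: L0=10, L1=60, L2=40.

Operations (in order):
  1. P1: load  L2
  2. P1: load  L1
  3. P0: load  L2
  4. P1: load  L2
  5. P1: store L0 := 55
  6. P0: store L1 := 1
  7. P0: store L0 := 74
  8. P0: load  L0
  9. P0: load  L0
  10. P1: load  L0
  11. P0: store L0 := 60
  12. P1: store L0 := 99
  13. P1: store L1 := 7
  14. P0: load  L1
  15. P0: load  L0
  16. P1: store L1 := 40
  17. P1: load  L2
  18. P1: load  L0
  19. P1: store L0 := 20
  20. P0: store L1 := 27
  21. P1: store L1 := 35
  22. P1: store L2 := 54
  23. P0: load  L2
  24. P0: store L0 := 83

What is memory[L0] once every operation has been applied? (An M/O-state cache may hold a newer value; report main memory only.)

memory[L0] = 20

step 1: P1: load  L2  ⟶  IS  (L2)  txn=BusRd  M[L2]=40
step 2: P1: load  L1  ⟶  IS  (L1)  txn=BusRd  M[L1]=60
step 3: P0: load  L2  ⟶  SS  (L2)  txn=BusRd  M[L2]=40
step 4: P1: load  L2  ⟶  SS  (L2)  txn=∅  M[L2]=40
step 5: P1: store L0 := 55  ⟶  IM  (L0)  txn=BusRdX  M[L0]=10
step 6: P0: store L1 := 1  ⟶  MI  (L1)  txn=BusRdX  M[L1]=60
step 7: P0: store L0 := 74  ⟶  MI  (L0)  txn=BusRdX+Flush  M[L0]=55
step 8: P0: load  L0  ⟶  MI  (L0)  txn=∅  M[L0]=55
step 9: P0: load  L0  ⟶  MI  (L0)  txn=∅  M[L0]=55
step 10: P1: load  L0  ⟶  SS  (L0)  txn=BusRd+Flush  M[L0]=74
step 11: P0: store L0 := 60  ⟶  MI  (L0)  txn=BusRdX  M[L0]=74
step 12: P1: store L0 := 99  ⟶  IM  (L0)  txn=BusRdX+Flush  M[L0]=60
step 13: P1: store L1 := 7  ⟶  IM  (L1)  txn=BusRdX+Flush  M[L1]=1
step 14: P0: load  L1  ⟶  SS  (L1)  txn=BusRd+Flush  M[L1]=7
step 15: P0: load  L0  ⟶  SS  (L0)  txn=BusRd+Flush  M[L0]=99
step 16: P1: store L1 := 40  ⟶  IM  (L1)  txn=BusRdX  M[L1]=7
step 17: P1: load  L2  ⟶  SS  (L2)  txn=∅  M[L2]=40
step 18: P1: load  L0  ⟶  SS  (L0)  txn=∅  M[L0]=99
step 19: P1: store L0 := 20  ⟶  IM  (L0)  txn=BusRdX  M[L0]=99
step 20: P0: store L1 := 27  ⟶  MI  (L1)  txn=BusRdX+Flush  M[L1]=40
step 21: P1: store L1 := 35  ⟶  IM  (L1)  txn=BusRdX+Flush  M[L1]=27
step 22: P1: store L2 := 54  ⟶  IM  (L2)  txn=BusRdX  M[L2]=40
step 23: P0: load  L2  ⟶  SS  (L2)  txn=BusRd+Flush  M[L2]=54
step 24: P0: store L0 := 83  ⟶  MI  (L0)  txn=BusRdX+Flush  M[L0]=20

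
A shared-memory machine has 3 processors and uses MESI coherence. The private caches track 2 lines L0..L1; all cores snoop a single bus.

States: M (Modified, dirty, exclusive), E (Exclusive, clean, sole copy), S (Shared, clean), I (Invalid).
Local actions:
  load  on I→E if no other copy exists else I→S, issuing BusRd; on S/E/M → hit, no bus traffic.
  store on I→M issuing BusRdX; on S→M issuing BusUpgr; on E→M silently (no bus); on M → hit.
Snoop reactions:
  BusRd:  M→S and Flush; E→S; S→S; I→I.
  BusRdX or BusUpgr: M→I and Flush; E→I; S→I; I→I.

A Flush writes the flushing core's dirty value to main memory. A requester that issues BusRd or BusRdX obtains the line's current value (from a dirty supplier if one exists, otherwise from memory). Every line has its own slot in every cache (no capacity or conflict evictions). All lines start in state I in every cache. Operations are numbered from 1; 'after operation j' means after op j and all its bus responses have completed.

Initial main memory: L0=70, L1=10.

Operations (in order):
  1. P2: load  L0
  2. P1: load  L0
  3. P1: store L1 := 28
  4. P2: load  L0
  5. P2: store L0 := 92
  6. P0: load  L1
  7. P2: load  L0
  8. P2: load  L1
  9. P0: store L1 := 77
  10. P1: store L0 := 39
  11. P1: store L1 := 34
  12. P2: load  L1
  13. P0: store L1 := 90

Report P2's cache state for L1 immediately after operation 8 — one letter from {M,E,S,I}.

1. P2: load  L0  bus=[BusRd]  L0: P0=I P1=I P2=E  mem[L0]=70
2. P1: load  L0  bus=[BusRd]  L0: P0=I P1=S P2=S  mem[L0]=70
3. P1: store L1 := 28  bus=[BusRdX]  L1: P0=I P1=M P2=I  mem[L1]=10
4. P2: load  L0  bus=[-]  L0: P0=I P1=S P2=S  mem[L0]=70
5. P2: store L0 := 92  bus=[BusUpgr]  L0: P0=I P1=I P2=M  mem[L0]=70
6. P0: load  L1  bus=[BusRd,Flush]  L1: P0=S P1=S P2=I  mem[L1]=28
7. P2: load  L0  bus=[-]  L0: P0=I P1=I P2=M  mem[L0]=70
8. P2: load  L1  bus=[BusRd]  L1: P0=S P1=S P2=S  mem[L1]=28
9. P0: store L1 := 77  bus=[BusUpgr]  L1: P0=M P1=I P2=I  mem[L1]=28
10. P1: store L0 := 39  bus=[BusRdX,Flush]  L0: P0=I P1=M P2=I  mem[L0]=92
11. P1: store L1 := 34  bus=[BusRdX,Flush]  L1: P0=I P1=M P2=I  mem[L1]=77
12. P2: load  L1  bus=[BusRd,Flush]  L1: P0=I P1=S P2=S  mem[L1]=34
13. P0: store L1 := 90  bus=[BusRdX]  L1: P0=M P1=I P2=I  mem[L1]=34

state = S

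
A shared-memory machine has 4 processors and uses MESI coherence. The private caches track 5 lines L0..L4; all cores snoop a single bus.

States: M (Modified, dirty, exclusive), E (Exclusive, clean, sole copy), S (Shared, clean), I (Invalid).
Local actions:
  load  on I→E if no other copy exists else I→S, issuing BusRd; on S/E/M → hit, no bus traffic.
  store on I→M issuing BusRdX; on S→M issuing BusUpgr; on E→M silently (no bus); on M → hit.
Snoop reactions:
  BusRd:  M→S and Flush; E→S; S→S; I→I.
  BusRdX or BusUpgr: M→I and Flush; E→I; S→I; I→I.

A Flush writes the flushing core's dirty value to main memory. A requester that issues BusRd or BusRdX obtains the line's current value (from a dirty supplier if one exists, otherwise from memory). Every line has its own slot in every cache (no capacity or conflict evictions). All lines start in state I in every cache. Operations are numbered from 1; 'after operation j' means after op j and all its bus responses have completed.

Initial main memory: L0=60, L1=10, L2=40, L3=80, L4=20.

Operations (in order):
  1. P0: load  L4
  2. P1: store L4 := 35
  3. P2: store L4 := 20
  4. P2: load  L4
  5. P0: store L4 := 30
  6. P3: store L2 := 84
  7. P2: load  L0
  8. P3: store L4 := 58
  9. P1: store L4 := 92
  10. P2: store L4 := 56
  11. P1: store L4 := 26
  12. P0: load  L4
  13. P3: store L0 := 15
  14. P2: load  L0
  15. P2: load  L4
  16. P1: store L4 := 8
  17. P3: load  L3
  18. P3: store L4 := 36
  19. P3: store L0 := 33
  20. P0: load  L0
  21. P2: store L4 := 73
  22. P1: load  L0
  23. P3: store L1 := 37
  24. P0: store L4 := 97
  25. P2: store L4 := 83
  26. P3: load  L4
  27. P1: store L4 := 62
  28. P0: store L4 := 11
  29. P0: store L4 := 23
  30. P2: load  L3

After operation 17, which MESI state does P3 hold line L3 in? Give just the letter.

state = E

step 1: P0: load  L4  ⟶  EIII  (L4)  txn=BusRd  M[L4]=20
step 2: P1: store L4 := 35  ⟶  IMII  (L4)  txn=BusRdX  M[L4]=20
step 3: P2: store L4 := 20  ⟶  IIMI  (L4)  txn=BusRdX+Flush  M[L4]=35
step 4: P2: load  L4  ⟶  IIMI  (L4)  txn=∅  M[L4]=35
step 5: P0: store L4 := 30  ⟶  MIII  (L4)  txn=BusRdX+Flush  M[L4]=20
step 6: P3: store L2 := 84  ⟶  IIIM  (L2)  txn=BusRdX  M[L2]=40
step 7: P2: load  L0  ⟶  IIEI  (L0)  txn=BusRd  M[L0]=60
step 8: P3: store L4 := 58  ⟶  IIIM  (L4)  txn=BusRdX+Flush  M[L4]=30
step 9: P1: store L4 := 92  ⟶  IMII  (L4)  txn=BusRdX+Flush  M[L4]=58
step 10: P2: store L4 := 56  ⟶  IIMI  (L4)  txn=BusRdX+Flush  M[L4]=92
step 11: P1: store L4 := 26  ⟶  IMII  (L4)  txn=BusRdX+Flush  M[L4]=56
step 12: P0: load  L4  ⟶  SSII  (L4)  txn=BusRd+Flush  M[L4]=26
step 13: P3: store L0 := 15  ⟶  IIIM  (L0)  txn=BusRdX  M[L0]=60
step 14: P2: load  L0  ⟶  IISS  (L0)  txn=BusRd+Flush  M[L0]=15
step 15: P2: load  L4  ⟶  SSSI  (L4)  txn=BusRd  M[L4]=26
step 16: P1: store L4 := 8  ⟶  IMII  (L4)  txn=BusUpgr  M[L4]=26
step 17: P3: load  L3  ⟶  IIIE  (L3)  txn=BusRd  M[L3]=80
step 18: P3: store L4 := 36  ⟶  IIIM  (L4)  txn=BusRdX+Flush  M[L4]=8
step 19: P3: store L0 := 33  ⟶  IIIM  (L0)  txn=BusUpgr  M[L0]=15
step 20: P0: load  L0  ⟶  SIIS  (L0)  txn=BusRd+Flush  M[L0]=33
step 21: P2: store L4 := 73  ⟶  IIMI  (L4)  txn=BusRdX+Flush  M[L4]=36
step 22: P1: load  L0  ⟶  SSIS  (L0)  txn=BusRd  M[L0]=33
step 23: P3: store L1 := 37  ⟶  IIIM  (L1)  txn=BusRdX  M[L1]=10
step 24: P0: store L4 := 97  ⟶  MIII  (L4)  txn=BusRdX+Flush  M[L4]=73
step 25: P2: store L4 := 83  ⟶  IIMI  (L4)  txn=BusRdX+Flush  M[L4]=97
step 26: P3: load  L4  ⟶  IISS  (L4)  txn=BusRd+Flush  M[L4]=83
step 27: P1: store L4 := 62  ⟶  IMII  (L4)  txn=BusRdX  M[L4]=83
step 28: P0: store L4 := 11  ⟶  MIII  (L4)  txn=BusRdX+Flush  M[L4]=62
step 29: P0: store L4 := 23  ⟶  MIII  (L4)  txn=∅  M[L4]=62
step 30: P2: load  L3  ⟶  IISS  (L3)  txn=BusRd  M[L3]=80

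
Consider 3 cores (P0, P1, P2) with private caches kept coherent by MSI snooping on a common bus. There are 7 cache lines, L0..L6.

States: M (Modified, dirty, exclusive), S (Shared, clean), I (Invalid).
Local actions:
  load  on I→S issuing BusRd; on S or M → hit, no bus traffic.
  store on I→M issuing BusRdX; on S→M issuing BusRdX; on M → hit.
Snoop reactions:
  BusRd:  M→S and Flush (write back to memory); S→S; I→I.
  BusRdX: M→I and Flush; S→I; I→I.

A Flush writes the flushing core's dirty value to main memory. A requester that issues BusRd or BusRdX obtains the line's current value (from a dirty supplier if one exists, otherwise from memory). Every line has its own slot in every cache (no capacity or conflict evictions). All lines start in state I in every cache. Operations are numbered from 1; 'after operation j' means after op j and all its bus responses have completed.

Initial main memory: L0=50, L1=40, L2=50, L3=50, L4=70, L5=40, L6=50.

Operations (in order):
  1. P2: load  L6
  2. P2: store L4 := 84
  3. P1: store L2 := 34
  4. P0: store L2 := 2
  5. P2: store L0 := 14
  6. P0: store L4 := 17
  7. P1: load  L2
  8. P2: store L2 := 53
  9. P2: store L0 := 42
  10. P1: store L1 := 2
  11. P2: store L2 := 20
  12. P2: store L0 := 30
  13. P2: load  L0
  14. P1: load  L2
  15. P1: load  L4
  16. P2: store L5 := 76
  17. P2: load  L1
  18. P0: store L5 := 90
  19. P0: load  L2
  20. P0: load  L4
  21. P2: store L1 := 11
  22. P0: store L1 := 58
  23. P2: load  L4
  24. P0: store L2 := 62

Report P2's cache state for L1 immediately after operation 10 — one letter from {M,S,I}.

1. P2: load  L6  bus=[BusRd]  L6: P0=I P1=I P2=S  mem[L6]=50
2. P2: store L4 := 84  bus=[BusRdX]  L4: P0=I P1=I P2=M  mem[L4]=70
3. P1: store L2 := 34  bus=[BusRdX]  L2: P0=I P1=M P2=I  mem[L2]=50
4. P0: store L2 := 2  bus=[BusRdX,Flush]  L2: P0=M P1=I P2=I  mem[L2]=34
5. P2: store L0 := 14  bus=[BusRdX]  L0: P0=I P1=I P2=M  mem[L0]=50
6. P0: store L4 := 17  bus=[BusRdX,Flush]  L4: P0=M P1=I P2=I  mem[L4]=84
7. P1: load  L2  bus=[BusRd,Flush]  L2: P0=S P1=S P2=I  mem[L2]=2
8. P2: store L2 := 53  bus=[BusRdX]  L2: P0=I P1=I P2=M  mem[L2]=2
9. P2: store L0 := 42  bus=[-]  L0: P0=I P1=I P2=M  mem[L0]=50
10. P1: store L1 := 2  bus=[BusRdX]  L1: P0=I P1=M P2=I  mem[L1]=40
11. P2: store L2 := 20  bus=[-]  L2: P0=I P1=I P2=M  mem[L2]=2
12. P2: store L0 := 30  bus=[-]  L0: P0=I P1=I P2=M  mem[L0]=50
13. P2: load  L0  bus=[-]  L0: P0=I P1=I P2=M  mem[L0]=50
14. P1: load  L2  bus=[BusRd,Flush]  L2: P0=I P1=S P2=S  mem[L2]=20
15. P1: load  L4  bus=[BusRd,Flush]  L4: P0=S P1=S P2=I  mem[L4]=17
16. P2: store L5 := 76  bus=[BusRdX]  L5: P0=I P1=I P2=M  mem[L5]=40
17. P2: load  L1  bus=[BusRd,Flush]  L1: P0=I P1=S P2=S  mem[L1]=2
18. P0: store L5 := 90  bus=[BusRdX,Flush]  L5: P0=M P1=I P2=I  mem[L5]=76
19. P0: load  L2  bus=[BusRd]  L2: P0=S P1=S P2=S  mem[L2]=20
20. P0: load  L4  bus=[-]  L4: P0=S P1=S P2=I  mem[L4]=17
21. P2: store L1 := 11  bus=[BusRdX]  L1: P0=I P1=I P2=M  mem[L1]=2
22. P0: store L1 := 58  bus=[BusRdX,Flush]  L1: P0=M P1=I P2=I  mem[L1]=11
23. P2: load  L4  bus=[BusRd]  L4: P0=S P1=S P2=S  mem[L4]=17
24. P0: store L2 := 62  bus=[BusRdX]  L2: P0=M P1=I P2=I  mem[L2]=20

state = I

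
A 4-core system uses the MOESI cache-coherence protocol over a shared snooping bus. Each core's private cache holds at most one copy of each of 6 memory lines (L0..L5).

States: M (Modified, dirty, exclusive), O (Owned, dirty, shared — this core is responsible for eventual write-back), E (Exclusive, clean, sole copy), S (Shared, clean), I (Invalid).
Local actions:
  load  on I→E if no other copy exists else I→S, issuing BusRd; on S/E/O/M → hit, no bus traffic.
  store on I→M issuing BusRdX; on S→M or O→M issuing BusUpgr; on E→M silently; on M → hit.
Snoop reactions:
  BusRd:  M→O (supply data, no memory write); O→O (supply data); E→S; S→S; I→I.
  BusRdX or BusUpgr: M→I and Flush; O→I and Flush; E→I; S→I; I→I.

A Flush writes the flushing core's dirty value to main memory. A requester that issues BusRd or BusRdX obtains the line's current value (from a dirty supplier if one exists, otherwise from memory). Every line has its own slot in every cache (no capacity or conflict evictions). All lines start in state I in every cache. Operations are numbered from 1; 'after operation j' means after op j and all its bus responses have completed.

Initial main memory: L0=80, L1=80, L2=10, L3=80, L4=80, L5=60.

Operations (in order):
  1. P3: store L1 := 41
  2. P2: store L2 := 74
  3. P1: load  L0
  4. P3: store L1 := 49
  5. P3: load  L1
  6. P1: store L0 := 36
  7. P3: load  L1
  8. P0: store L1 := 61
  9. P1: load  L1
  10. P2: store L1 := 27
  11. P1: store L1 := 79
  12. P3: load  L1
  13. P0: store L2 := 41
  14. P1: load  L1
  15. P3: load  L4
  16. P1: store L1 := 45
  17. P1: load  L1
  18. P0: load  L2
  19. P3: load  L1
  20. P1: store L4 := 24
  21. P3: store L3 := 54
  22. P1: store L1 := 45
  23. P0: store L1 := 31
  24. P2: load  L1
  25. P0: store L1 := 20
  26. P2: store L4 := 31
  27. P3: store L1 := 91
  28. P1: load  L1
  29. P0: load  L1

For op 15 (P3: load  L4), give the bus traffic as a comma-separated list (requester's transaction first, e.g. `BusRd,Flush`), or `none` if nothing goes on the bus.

  op1 P3: store L1 := 41 → I/I/I/M on L1; bus BusRdX; mem=80
  op2 P2: store L2 := 74 → I/I/M/I on L2; bus BusRdX; mem=10
  op3 P1: load  L0 → I/E/I/I on L0; bus BusRd; mem=80
  op4 P3: store L1 := 49 → I/I/I/M on L1; bus (none); mem=80
  op5 P3: load  L1 → I/I/I/M on L1; bus (none); mem=80
  op6 P1: store L0 := 36 → I/M/I/I on L0; bus (none); mem=80
  op7 P3: load  L1 → I/I/I/M on L1; bus (none); mem=80
  op8 P0: store L1 := 61 → M/I/I/I on L1; bus BusRdX Flush; mem=49
  op9 P1: load  L1 → O/S/I/I on L1; bus BusRd; mem=49
  op10 P2: store L1 := 27 → I/I/M/I on L1; bus BusRdX Flush; mem=61
  op11 P1: store L1 := 79 → I/M/I/I on L1; bus BusRdX Flush; mem=27
  op12 P3: load  L1 → I/O/I/S on L1; bus BusRd; mem=27
  op13 P0: store L2 := 41 → M/I/I/I on L2; bus BusRdX Flush; mem=74
  op14 P1: load  L1 → I/O/I/S on L1; bus (none); mem=27
  op15 P3: load  L4 → I/I/I/E on L4; bus BusRd; mem=80
  op16 P1: store L1 := 45 → I/M/I/I on L1; bus BusUpgr; mem=27
  op17 P1: load  L1 → I/M/I/I on L1; bus (none); mem=27
  op18 P0: load  L2 → M/I/I/I on L2; bus (none); mem=74
  op19 P3: load  L1 → I/O/I/S on L1; bus BusRd; mem=27
  op20 P1: store L4 := 24 → I/M/I/I on L4; bus BusRdX; mem=80
  op21 P3: store L3 := 54 → I/I/I/M on L3; bus BusRdX; mem=80
  op22 P1: store L1 := 45 → I/M/I/I on L1; bus BusUpgr; mem=27
  op23 P0: store L1 := 31 → M/I/I/I on L1; bus BusRdX Flush; mem=45
  op24 P2: load  L1 → O/I/S/I on L1; bus BusRd; mem=45
  op25 P0: store L1 := 20 → M/I/I/I on L1; bus BusUpgr; mem=45
  op26 P2: store L4 := 31 → I/I/M/I on L4; bus BusRdX Flush; mem=24
  op27 P3: store L1 := 91 → I/I/I/M on L1; bus BusRdX Flush; mem=20
  op28 P1: load  L1 → I/S/I/O on L1; bus BusRd; mem=20
  op29 P0: load  L1 → S/S/I/O on L1; bus BusRd; mem=20

bus = BusRd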